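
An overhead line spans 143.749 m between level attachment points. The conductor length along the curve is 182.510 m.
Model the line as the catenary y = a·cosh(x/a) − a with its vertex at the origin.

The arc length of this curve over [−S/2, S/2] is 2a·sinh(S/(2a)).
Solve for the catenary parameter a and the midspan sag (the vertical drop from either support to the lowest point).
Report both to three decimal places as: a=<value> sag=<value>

seed: a₀ = √(S³/(24(L−S))) = √(143.749³/(24·38.761)) = 56.507246
iter 1: u=1.271952  f(a)=+3.259e+00  f'(a)=-1.607e+00  a ← 56.507246 − (+3.259e+00/-1.607e+00) = 58.535187
iter 2: u=1.227885  f(a)=+1.837e-01  f'(a)=-1.431e+00  a ← 58.535187 − (+1.837e-01/-1.431e+00) = 58.663569
iter 3: u=1.225198  f(a)=+6.603e-04  f'(a)=-1.420e+00  a ← 58.663569 − (+6.603e-04/-1.420e+00) = 58.664033
iter 4: u=1.225189  f(a)=+8.604e-09  f'(a)=-1.420e+00  a ← 58.664033 − (+8.604e-09/-1.420e+00) = 58.664033
iter 5: u=1.225189  f(a)=+0.000e+00  f'(a)=-1.420e+00  a ← 58.664033 − (+0.000e+00/-1.420e+00) = 58.664033
converged: |Δa| < 1e-12 after 5 iterations
sag = a·(cosh(S/(2a)) − 1) = 58.664033·(cosh(1.225189) − 1) = 49.820730
T_max/T_min = cosh(S/(2a)) = 1.849255

a=58.664 sag=49.821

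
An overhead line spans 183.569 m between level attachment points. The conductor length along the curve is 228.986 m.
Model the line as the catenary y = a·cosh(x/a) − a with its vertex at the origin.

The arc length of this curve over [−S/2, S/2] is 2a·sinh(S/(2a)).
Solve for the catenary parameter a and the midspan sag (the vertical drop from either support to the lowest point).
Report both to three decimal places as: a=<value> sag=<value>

a=77.983 sag=60.545

seed: a₀ = √(S³/(24(L−S))) = √(183.569³/(24·45.417)) = 75.332811
iter 1: u=1.218387  f(a)=+3.493e+00  f'(a)=-1.395e+00  a ← 75.332811 − (+3.493e+00/-1.395e+00) = 77.837360
iter 2: u=1.179183  f(a)=+1.817e-01  f'(a)=-1.253e+00  a ← 77.837360 − (+1.817e-01/-1.253e+00) = 77.982425
iter 3: u=1.176990  f(a)=+5.519e-04  f'(a)=-1.245e+00  a ← 77.982425 − (+5.519e-04/-1.245e+00) = 77.982868
iter 4: u=1.176983  f(a)=+5.123e-09  f'(a)=-1.245e+00  a ← 77.982868 − (+5.123e-09/-1.245e+00) = 77.982868
iter 5: u=1.176983  f(a)=-2.842e-14  f'(a)=-1.245e+00  a ← 77.982868 − (-2.842e-14/-1.245e+00) = 77.982868
converged: |Δa| < 1e-12 after 5 iterations
sag = a·(cosh(S/(2a)) − 1) = 77.982868·(cosh(1.176983) − 1) = 60.545016
T_max/T_min = cosh(S/(2a)) = 1.776389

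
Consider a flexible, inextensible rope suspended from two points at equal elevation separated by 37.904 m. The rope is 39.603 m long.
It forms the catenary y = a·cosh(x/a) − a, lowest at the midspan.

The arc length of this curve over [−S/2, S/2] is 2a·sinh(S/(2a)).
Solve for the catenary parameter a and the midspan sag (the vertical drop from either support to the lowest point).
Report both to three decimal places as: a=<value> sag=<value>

seed: a₀ = √(S³/(24(L−S))) = √(37.904³/(24·1.699)) = 36.544772
iter 1: u=0.518597  f(a)=+2.299e-02  f'(a)=-9.551e-02  a ← 36.544772 − (+2.299e-02/-9.551e-02) = 36.785525
iter 2: u=0.515203  f(a)=+2.292e-04  f'(a)=-9.361e-02  a ← 36.785525 − (+2.292e-04/-9.361e-02) = 36.787973
iter 3: u=0.515168  f(a)=+2.328e-08  f'(a)=-9.359e-02  a ← 36.787973 − (+2.328e-08/-9.359e-02) = 36.787974
iter 4: u=0.515168  f(a)=+7.105e-15  f'(a)=-9.359e-02  a ← 36.787974 − (+7.105e-15/-9.359e-02) = 36.787974
converged: |Δa| < 1e-12 after 4 iterations
sag = a·(cosh(S/(2a)) − 1) = 36.787974·(cosh(0.515168) − 1) = 4.990662
T_max/T_min = cosh(S/(2a)) = 1.135660

a=36.788 sag=4.991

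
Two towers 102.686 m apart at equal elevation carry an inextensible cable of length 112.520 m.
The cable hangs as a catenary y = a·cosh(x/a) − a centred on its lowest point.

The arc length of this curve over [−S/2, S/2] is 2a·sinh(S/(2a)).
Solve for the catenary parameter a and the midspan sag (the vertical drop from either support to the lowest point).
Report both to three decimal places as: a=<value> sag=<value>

a=68.685 sag=20.100

seed: a₀ = √(S³/(24(L−S))) = √(102.686³/(24·9.834)) = 67.732348
iter 1: u=0.758028  f(a)=+2.864e-01  f'(a)=-3.074e-01  a ← 67.732348 − (+2.864e-01/-3.074e-01) = 68.664102
iter 2: u=0.747742  f(a)=+6.018e-03  f'(a)=-2.946e-01  a ← 68.664102 − (+6.018e-03/-2.946e-01) = 68.684528
iter 3: u=0.747519  f(a)=+2.782e-06  f'(a)=-2.943e-01  a ← 68.684528 − (+2.782e-06/-2.943e-01) = 68.684537
iter 4: u=0.747519  f(a)=+5.826e-13  f'(a)=-2.943e-01  a ← 68.684537 − (+5.826e-13/-2.943e-01) = 68.684537
converged: |Δa| < 1e-12 after 4 iterations
sag = a·(cosh(S/(2a)) − 1) = 68.684537·(cosh(0.747519) − 1) = 20.100333
T_max/T_min = cosh(S/(2a)) = 1.292647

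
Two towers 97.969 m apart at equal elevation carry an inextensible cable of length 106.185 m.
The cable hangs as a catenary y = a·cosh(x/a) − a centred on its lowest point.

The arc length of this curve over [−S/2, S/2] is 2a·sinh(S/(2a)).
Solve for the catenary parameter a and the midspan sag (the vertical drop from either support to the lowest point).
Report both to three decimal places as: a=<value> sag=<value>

a=69.908 sag=17.876

seed: a₀ = √(S³/(24(L−S))) = √(97.969³/(24·8.216)) = 69.055325
iter 1: u=0.709352  f(a)=+2.092e-01  f'(a)=-2.501e-01  a ← 69.055325 − (+2.092e-01/-2.501e-01) = 69.891641
iter 2: u=0.700863  f(a)=+3.861e-03  f'(a)=-2.410e-01  a ← 69.891641 − (+3.861e-03/-2.410e-01) = 69.907664
iter 3: u=0.700703  f(a)=+1.370e-06  f'(a)=-2.408e-01  a ← 69.907664 − (+1.370e-06/-2.408e-01) = 69.907669
iter 4: u=0.700703  f(a)=+1.847e-13  f'(a)=-2.408e-01  a ← 69.907669 − (+1.847e-13/-2.408e-01) = 69.907669
converged: |Δa| < 1e-12 after 4 iterations
sag = a·(cosh(S/(2a)) − 1) = 69.907669·(cosh(0.700703) − 1) = 17.875563
T_max/T_min = cosh(S/(2a)) = 1.255702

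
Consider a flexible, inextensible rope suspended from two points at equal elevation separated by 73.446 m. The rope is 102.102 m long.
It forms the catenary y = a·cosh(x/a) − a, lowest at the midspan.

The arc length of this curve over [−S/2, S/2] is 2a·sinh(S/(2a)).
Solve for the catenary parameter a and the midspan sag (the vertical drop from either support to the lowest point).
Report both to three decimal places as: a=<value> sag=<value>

seed: a₀ = √(S³/(24(L−S))) = √(73.446³/(24·28.656)) = 24.001524
iter 1: u=1.530028  f(a)=+3.547e+00  f'(a)=-2.996e+00  a ← 24.001524 − (+3.547e+00/-2.996e+00) = 25.185681
iter 2: u=1.458090  f(a)=+2.794e-01  f'(a)=-2.541e+00  a ← 25.185681 − (+2.794e-01/-2.541e+00) = 25.295658
iter 3: u=1.451751  f(a)=+2.061e-03  f'(a)=-2.503e+00  a ← 25.295658 − (+2.061e-03/-2.503e+00) = 25.296482
iter 4: u=1.451704  f(a)=+1.140e-07  f'(a)=-2.503e+00  a ← 25.296482 − (+1.140e-07/-2.503e+00) = 25.296482
iter 5: u=1.451704  f(a)=+1.421e-14  f'(a)=-2.503e+00  a ← 25.296482 − (+1.421e-14/-2.503e+00) = 25.296482
converged: |Δa| < 1e-12 after 5 iterations
sag = a·(cosh(S/(2a)) − 1) = 25.296482·(cosh(1.451704) − 1) = 31.678219
T_max/T_min = cosh(S/(2a)) = 2.252278

a=25.296 sag=31.678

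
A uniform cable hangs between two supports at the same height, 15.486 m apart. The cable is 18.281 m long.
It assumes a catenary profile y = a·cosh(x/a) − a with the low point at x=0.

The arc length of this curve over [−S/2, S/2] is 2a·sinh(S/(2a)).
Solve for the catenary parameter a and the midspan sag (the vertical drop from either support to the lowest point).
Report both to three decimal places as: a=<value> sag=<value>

seed: a₀ = √(S³/(24(L−S))) = √(15.486³/(24·2.795)) = 7.440675
iter 1: u=1.040631  f(a)=+1.553e-01  f'(a)=-8.358e-01  a ← 7.440675 − (+1.553e-01/-8.358e-01) = 7.626474
iter 2: u=1.015279  f(a)=+6.007e-03  f'(a)=-7.723e-01  a ← 7.626474 − (+6.007e-03/-7.723e-01) = 7.634252
iter 3: u=1.014245  f(a)=+9.789e-06  f'(a)=-7.698e-01  a ← 7.634252 − (+9.789e-06/-7.698e-01) = 7.634265
iter 4: u=1.014243  f(a)=+2.609e-11  f'(a)=-7.698e-01  a ← 7.634265 − (+2.609e-11/-7.698e-01) = 7.634265
iter 5: u=1.014243  f(a)=+3.553e-15  f'(a)=-7.698e-01  a ← 7.634265 − (+3.553e-15/-7.698e-01) = 7.634265
converged: |Δa| < 1e-12 after 5 iterations
sag = a·(cosh(S/(2a)) − 1) = 7.634265·(cosh(1.014243) − 1) = 4.275006
T_max/T_min = cosh(S/(2a)) = 1.559976

a=7.634 sag=4.275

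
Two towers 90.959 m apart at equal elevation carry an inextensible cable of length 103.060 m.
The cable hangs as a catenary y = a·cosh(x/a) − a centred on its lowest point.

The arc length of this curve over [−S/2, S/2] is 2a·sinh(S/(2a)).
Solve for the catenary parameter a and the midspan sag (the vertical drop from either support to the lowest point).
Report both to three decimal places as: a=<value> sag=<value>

seed: a₀ = √(S³/(24(L−S))) = √(90.959³/(24·12.101)) = 50.904042
iter 1: u=0.893436  f(a)=+4.922e-01  f'(a)=-5.145e-01  a ← 50.904042 − (+4.922e-01/-5.145e-01) = 51.860807
iter 2: u=0.876953  f(a)=+1.422e-02  f'(a)=-4.852e-01  a ← 51.860807 − (+1.422e-02/-4.852e-01) = 51.890120
iter 3: u=0.876458  f(a)=+1.265e-05  f'(a)=-4.843e-01  a ← 51.890120 − (+1.265e-05/-4.843e-01) = 51.890146
iter 4: u=0.876457  f(a)=+1.002e-11  f'(a)=-4.843e-01  a ← 51.890146 − (+1.002e-11/-4.843e-01) = 51.890146
converged: |Δa| < 1e-12 after 4 iterations
sag = a·(cosh(S/(2a)) − 1) = 51.890146·(cosh(0.876457) − 1) = 21.239384
T_max/T_min = cosh(S/(2a)) = 1.409314

a=51.890 sag=21.239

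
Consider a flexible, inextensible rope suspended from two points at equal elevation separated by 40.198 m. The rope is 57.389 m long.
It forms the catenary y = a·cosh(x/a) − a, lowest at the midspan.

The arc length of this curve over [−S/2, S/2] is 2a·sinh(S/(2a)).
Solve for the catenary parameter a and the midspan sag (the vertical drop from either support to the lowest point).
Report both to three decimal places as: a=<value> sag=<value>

a=13.284 sag=18.336

seed: a₀ = √(S³/(24(L−S))) = √(40.198³/(24·17.191)) = 12.547306
iter 1: u=1.601858  f(a)=+2.345e+00  f'(a)=-3.511e+00  a ← 12.547306 − (+2.345e+00/-3.511e+00) = 13.215290
iter 2: u=1.520890  f(a)=+2.003e-01  f'(a)=-2.935e+00  a ← 13.215290 − (+2.003e-01/-2.935e+00) = 13.283545
iter 3: u=1.513075  f(a)=+1.763e-03  f'(a)=-2.883e+00  a ← 13.283545 − (+1.763e-03/-2.883e+00) = 13.284156
iter 4: u=1.513005  f(a)=+1.391e-07  f'(a)=-2.883e+00  a ← 13.284156 − (+1.391e-07/-2.883e+00) = 13.284156
iter 5: u=1.513005  f(a)=+7.105e-15  f'(a)=-2.883e+00  a ← 13.284156 − (+7.105e-15/-2.883e+00) = 13.284156
converged: |Δa| < 1e-12 after 5 iterations
sag = a·(cosh(S/(2a)) − 1) = 13.284156·(cosh(1.513005) − 1) = 18.336140
T_max/T_min = cosh(S/(2a)) = 2.380301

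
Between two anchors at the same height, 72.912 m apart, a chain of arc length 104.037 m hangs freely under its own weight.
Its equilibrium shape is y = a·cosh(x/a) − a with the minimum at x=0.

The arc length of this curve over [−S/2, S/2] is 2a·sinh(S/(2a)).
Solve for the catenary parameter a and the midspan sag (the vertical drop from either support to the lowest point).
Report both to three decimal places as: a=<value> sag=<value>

seed: a₀ = √(S³/(24(L−S))) = √(72.912³/(24·31.125)) = 22.779187
iter 1: u=1.600408  f(a)=+4.238e+00  f'(a)=-3.500e+00  a ← 22.779187 − (+4.238e+00/-3.500e+00) = 23.990085
iter 2: u=1.519628  f(a)=+3.614e-01  f'(a)=-2.926e+00  a ← 23.990085 − (+3.614e-01/-2.926e+00) = 24.113582
iter 3: u=1.511845  f(a)=+3.169e-03  f'(a)=-2.875e+00  a ← 24.113582 − (+3.169e-03/-2.875e+00) = 24.114684
iter 4: u=1.511776  f(a)=+2.484e-07  f'(a)=-2.875e+00  a ← 24.114684 − (+2.484e-07/-2.875e+00) = 24.114684
iter 5: u=1.511776  f(a)=+1.421e-14  f'(a)=-2.875e+00  a ← 24.114684 − (+1.421e-14/-2.875e+00) = 24.114684
converged: |Δa| < 1e-12 after 5 iterations
sag = a·(cosh(S/(2a)) − 1) = 24.114684·(cosh(1.511776) − 1) = 33.221538
T_max/T_min = cosh(S/(2a)) = 2.377648

a=24.115 sag=33.222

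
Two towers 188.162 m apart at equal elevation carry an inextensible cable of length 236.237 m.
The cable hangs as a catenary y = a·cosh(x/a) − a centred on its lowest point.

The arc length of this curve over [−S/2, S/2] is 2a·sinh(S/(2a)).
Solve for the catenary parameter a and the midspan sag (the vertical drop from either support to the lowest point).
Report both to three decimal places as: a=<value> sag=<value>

seed: a₀ = √(S³/(24(L−S))) = √(188.162³/(24·48.075)) = 75.985830
iter 1: u=1.238139  f(a)=+3.822e+00  f'(a)=-1.470e+00  a ← 75.985830 − (+3.822e+00/-1.470e+00) = 78.585565
iter 2: u=1.197179  f(a)=+2.049e-01  f'(a)=-1.316e+00  a ← 78.585565 − (+2.049e-01/-1.316e+00) = 78.741228
iter 3: u=1.194812  f(a)=+6.629e-04  f'(a)=-1.308e+00  a ← 78.741228 − (+6.629e-04/-1.308e+00) = 78.741735
iter 4: u=1.194805  f(a)=+6.985e-09  f'(a)=-1.308e+00  a ← 78.741735 − (+6.985e-09/-1.308e+00) = 78.741735
iter 5: u=1.194805  f(a)=-2.842e-14  f'(a)=-1.308e+00  a ← 78.741735 − (-2.842e-14/-1.308e+00) = 78.741735
converged: |Δa| < 1e-12 after 5 iterations
sag = a·(cosh(S/(2a)) − 1) = 78.741735·(cosh(1.194805) − 1) = 63.216854
T_max/T_min = cosh(S/(2a)) = 1.802838

a=78.742 sag=63.217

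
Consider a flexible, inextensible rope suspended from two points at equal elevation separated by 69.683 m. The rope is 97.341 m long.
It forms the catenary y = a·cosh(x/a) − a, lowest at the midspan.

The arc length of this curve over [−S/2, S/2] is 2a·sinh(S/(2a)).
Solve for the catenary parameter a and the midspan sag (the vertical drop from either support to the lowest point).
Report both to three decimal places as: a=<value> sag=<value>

a=23.815 sag=30.370

seed: a₀ = √(S³/(24(L−S))) = √(69.683³/(24·27.658)) = 22.577417
iter 1: u=1.543201  f(a)=+3.486e+00  f'(a)=-3.085e+00  a ← 22.577417 − (+3.486e+00/-3.085e+00) = 23.707376
iter 2: u=1.469648  f(a)=+2.788e-01  f'(a)=-2.610e+00  a ← 23.707376 − (+2.788e-01/-2.610e+00) = 23.814209
iter 3: u=1.463055  f(a)=+2.126e-03  f'(a)=-2.570e+00  a ← 23.814209 − (+2.126e-03/-2.570e+00) = 23.815036
iter 4: u=1.463004  f(a)=+1.257e-07  f'(a)=-2.570e+00  a ← 23.815036 − (+1.257e-07/-2.570e+00) = 23.815036
iter 5: u=1.463004  f(a)=-2.842e-14  f'(a)=-2.570e+00  a ← 23.815036 − (-2.842e-14/-2.570e+00) = 23.815036
converged: |Δa| < 1e-12 after 5 iterations
sag = a·(cosh(S/(2a)) − 1) = 23.815036·(cosh(1.463004) − 1) = 30.369588
T_max/T_min = cosh(S/(2a)) = 2.275227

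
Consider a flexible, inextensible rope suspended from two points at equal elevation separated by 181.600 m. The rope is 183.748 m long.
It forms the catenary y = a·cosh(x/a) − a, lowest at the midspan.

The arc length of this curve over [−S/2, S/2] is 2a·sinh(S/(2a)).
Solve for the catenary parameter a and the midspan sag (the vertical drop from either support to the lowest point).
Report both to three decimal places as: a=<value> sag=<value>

seed: a₀ = √(S³/(24(L−S))) = √(181.600³/(24·2.148)) = 340.840353
iter 1: u=0.266400  f(a)=+7.635e-03  f'(a)=-1.269e-02  a ← 340.840353 − (+7.635e-03/-1.269e-02) = 341.441826
iter 2: u=0.265931  f(a)=+2.026e-05  f'(a)=-1.263e-02  a ← 341.441826 − (+2.026e-05/-1.263e-02) = 341.443430
iter 3: u=0.265930  f(a)=+1.434e-10  f'(a)=-1.263e-02  a ← 341.443430 − (+1.434e-10/-1.263e-02) = 341.443430
iter 4: u=0.265930  f(a)=+0.000e+00  f'(a)=-1.263e-02  a ← 341.443430 − (+0.000e+00/-1.263e-02) = 341.443430
converged: |Δa| < 1e-12 after 4 iterations
sag = a·(cosh(S/(2a)) − 1) = 341.443430·(cosh(0.265930) − 1) = 12.144533
T_max/T_min = cosh(S/(2a)) = 1.035568

a=341.443 sag=12.145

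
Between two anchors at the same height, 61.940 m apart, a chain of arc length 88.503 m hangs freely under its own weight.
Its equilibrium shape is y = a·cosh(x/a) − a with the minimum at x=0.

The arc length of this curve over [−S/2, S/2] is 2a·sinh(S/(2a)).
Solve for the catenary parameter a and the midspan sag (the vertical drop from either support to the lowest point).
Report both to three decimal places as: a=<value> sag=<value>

a=20.444 sag=28.302

seed: a₀ = √(S³/(24(L−S))) = √(61.940³/(24·26.563)) = 19.306903
iter 1: u=1.604089  f(a)=+3.634e+00  f'(a)=-3.528e+00  a ← 19.306903 − (+3.634e+00/-3.528e+00) = 20.337105
iter 2: u=1.522832  f(a)=+3.112e-01  f'(a)=-2.948e+00  a ← 20.337105 − (+3.112e-01/-2.948e+00) = 20.442677
iter 3: u=1.514968  f(a)=+2.753e-03  f'(a)=-2.896e+00  a ← 20.442677 − (+2.753e-03/-2.896e+00) = 20.443627
iter 4: u=1.514897  f(a)=+2.196e-07  f'(a)=-2.895e+00  a ← 20.443627 − (+2.196e-07/-2.895e+00) = 20.443627
iter 5: u=1.514897  f(a)=-1.421e-14  f'(a)=-2.895e+00  a ← 20.443627 − (-1.421e-14/-2.895e+00) = 20.443627
converged: |Δa| < 1e-12 after 5 iterations
sag = a·(cosh(S/(2a)) − 1) = 20.443627·(cosh(1.514897) − 1) = 28.302010
T_max/T_min = cosh(S/(2a)) = 2.384393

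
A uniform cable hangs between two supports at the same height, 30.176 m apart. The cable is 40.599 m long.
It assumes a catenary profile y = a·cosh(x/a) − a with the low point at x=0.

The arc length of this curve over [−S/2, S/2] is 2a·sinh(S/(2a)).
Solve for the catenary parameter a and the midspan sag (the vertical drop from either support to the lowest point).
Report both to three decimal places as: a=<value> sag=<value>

a=10.986 sag=12.096

seed: a₀ = √(S³/(24(L−S))) = √(30.176³/(24·10.423)) = 10.480705
iter 1: u=1.439598  f(a)=+1.135e+00  f'(a)=-2.433e+00  a ← 10.480705 − (+1.135e+00/-2.433e+00) = 10.947189
iter 2: u=1.378253  f(a)=+8.017e-02  f'(a)=-2.100e+00  a ← 10.947189 − (+8.017e-02/-2.100e+00) = 10.985360
iter 3: u=1.373464  f(a)=+4.673e-04  f'(a)=-2.076e+00  a ← 10.985360 − (+4.673e-04/-2.076e+00) = 10.985585
iter 4: u=1.373436  f(a)=+1.608e-08  f'(a)=-2.076e+00  a ← 10.985585 − (+1.608e-08/-2.076e+00) = 10.985585
iter 5: u=1.373436  f(a)=+0.000e+00  f'(a)=-2.076e+00  a ← 10.985585 − (+0.000e+00/-2.076e+00) = 10.985585
converged: |Δa| < 1e-12 after 5 iterations
sag = a·(cosh(S/(2a)) − 1) = 10.985585·(cosh(1.373436) − 1) = 12.095853
T_max/T_min = cosh(S/(2a)) = 2.101066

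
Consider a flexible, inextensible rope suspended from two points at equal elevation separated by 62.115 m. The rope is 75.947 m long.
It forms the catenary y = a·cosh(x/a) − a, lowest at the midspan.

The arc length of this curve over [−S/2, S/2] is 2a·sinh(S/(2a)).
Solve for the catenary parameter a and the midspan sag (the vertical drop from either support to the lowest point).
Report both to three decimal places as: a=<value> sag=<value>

seed: a₀ = √(S³/(24(L−S))) = √(62.115³/(24·13.832)) = 26.868698
iter 1: u=1.155899  f(a)=+9.540e-01  f'(a)=-1.174e+00  a ← 26.868698 − (+9.540e-01/-1.174e+00) = 27.681375
iter 2: u=1.121964  f(a)=+4.499e-02  f'(a)=-1.066e+00  a ← 27.681375 − (+4.499e-02/-1.066e+00) = 27.723601
iter 3: u=1.120255  f(a)=+1.111e-04  f'(a)=-1.060e+00  a ← 27.723601 − (+1.111e-04/-1.060e+00) = 27.723706
iter 4: u=1.120251  f(a)=+6.802e-10  f'(a)=-1.060e+00  a ← 27.723706 − (+6.802e-10/-1.060e+00) = 27.723706
iter 5: u=1.120251  f(a)=+0.000e+00  f'(a)=-1.060e+00  a ← 27.723706 − (+0.000e+00/-1.060e+00) = 27.723706
converged: |Δa| < 1e-12 after 5 iterations
sag = a·(cosh(S/(2a)) − 1) = 27.723706·(cosh(1.120251) − 1) = 19.293212
T_max/T_min = cosh(S/(2a)) = 1.695910

a=27.724 sag=19.293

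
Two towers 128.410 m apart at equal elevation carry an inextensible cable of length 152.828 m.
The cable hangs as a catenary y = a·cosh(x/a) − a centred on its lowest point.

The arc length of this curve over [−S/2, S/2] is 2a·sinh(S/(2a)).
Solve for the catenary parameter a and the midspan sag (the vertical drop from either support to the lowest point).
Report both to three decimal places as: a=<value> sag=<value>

a=61.753 sag=36.494

seed: a₀ = √(S³/(24(L−S))) = √(128.410³/(24·24.418)) = 60.108737
iter 1: u=1.068148  f(a)=+1.431e+00  f'(a)=-9.090e-01  a ← 60.108737 − (+1.431e+00/-9.090e-01) = 61.683428
iter 2: u=1.040879  f(a)=+5.818e-02  f'(a)=-8.365e-01  a ← 61.683428 − (+5.818e-02/-8.365e-01) = 61.752979
iter 3: u=1.039707  f(a)=+1.051e-04  f'(a)=-8.335e-01  a ← 61.752979 − (+1.051e-04/-8.335e-01) = 61.753105
iter 4: u=1.039705  f(a)=+3.446e-10  f'(a)=-8.335e-01  a ← 61.753105 − (+3.446e-10/-8.335e-01) = 61.753105
iter 5: u=1.039705  f(a)=+0.000e+00  f'(a)=-8.335e-01  a ← 61.753105 − (+0.000e+00/-8.335e-01) = 61.753105
converged: |Δa| < 1e-12 after 5 iterations
sag = a·(cosh(S/(2a)) − 1) = 61.753105·(cosh(1.039705) − 1) = 36.494263
T_max/T_min = cosh(S/(2a)) = 1.590970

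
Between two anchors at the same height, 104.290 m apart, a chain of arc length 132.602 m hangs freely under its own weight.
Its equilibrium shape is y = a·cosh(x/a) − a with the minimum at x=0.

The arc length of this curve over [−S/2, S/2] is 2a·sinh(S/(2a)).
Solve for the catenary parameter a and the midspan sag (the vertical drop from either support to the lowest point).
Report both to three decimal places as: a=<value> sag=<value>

a=42.427 sag=36.287

seed: a₀ = √(S³/(24(L−S))) = √(104.290³/(24·28.312)) = 40.857624
iter 1: u=1.276261  f(a)=+2.397e+00  f'(a)=-1.625e+00  a ← 40.857624 − (+2.397e+00/-1.625e+00) = 42.332719
iter 2: u=1.231790  f(a)=+1.359e-01  f'(a)=-1.446e+00  a ← 42.332719 − (+1.359e-01/-1.446e+00) = 42.426757
iter 3: u=1.229059  f(a)=+4.953e-04  f'(a)=-1.435e+00  a ← 42.426757 − (+4.953e-04/-1.435e+00) = 42.427103
iter 4: u=1.229049  f(a)=+6.628e-09  f'(a)=-1.435e+00  a ← 42.427103 − (+6.628e-09/-1.435e+00) = 42.427103
iter 5: u=1.229049  f(a)=+2.842e-14  f'(a)=-1.435e+00  a ← 42.427103 − (+2.842e-14/-1.435e+00) = 42.427103
converged: |Δa| < 1e-12 after 5 iterations
sag = a·(cosh(S/(2a)) − 1) = 42.427103·(cosh(1.229049) − 1) = 36.286820
T_max/T_min = cosh(S/(2a)) = 1.855275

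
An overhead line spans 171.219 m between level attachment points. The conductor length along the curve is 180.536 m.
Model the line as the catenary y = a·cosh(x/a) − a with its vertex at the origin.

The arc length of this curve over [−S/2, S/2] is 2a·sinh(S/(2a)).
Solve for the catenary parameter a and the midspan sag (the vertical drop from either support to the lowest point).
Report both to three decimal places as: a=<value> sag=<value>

a=151.033 sag=24.920

seed: a₀ = √(S³/(24(L−S))) = √(171.219³/(24·9.317)) = 149.824993
iter 1: u=0.571397  f(a)=+1.533e-01  f'(a)=-1.285e-01  a ← 149.824993 − (+1.533e-01/-1.285e-01) = 151.018057
iter 2: u=0.566883  f(a)=+1.850e-03  f'(a)=-1.254e-01  a ← 151.018057 − (+1.850e-03/-1.254e-01) = 151.032813
iter 3: u=0.566827  f(a)=+2.769e-07  f'(a)=-1.254e-01  a ← 151.032813 − (+2.769e-07/-1.254e-01) = 151.032815
iter 4: u=0.566827  f(a)=+0.000e+00  f'(a)=-1.254e-01  a ← 151.032815 − (+0.000e+00/-1.254e-01) = 151.032815
converged: |Δa| < 1e-12 after 4 iterations
sag = a·(cosh(S/(2a)) − 1) = 151.032815·(cosh(0.566827) − 1) = 24.919517
T_max/T_min = cosh(S/(2a)) = 1.164994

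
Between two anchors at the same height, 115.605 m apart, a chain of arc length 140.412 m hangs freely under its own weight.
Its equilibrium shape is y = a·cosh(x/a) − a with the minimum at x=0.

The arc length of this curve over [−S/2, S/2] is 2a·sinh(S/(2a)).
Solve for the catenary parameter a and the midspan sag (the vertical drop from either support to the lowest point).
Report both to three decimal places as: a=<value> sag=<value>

a=52.506 sag=35.162

seed: a₀ = √(S³/(24(L−S))) = √(115.605³/(24·24.807)) = 50.941553
iter 1: u=1.134683  f(a)=+1.647e+00  f'(a)=-1.105e+00  a ← 50.941553 − (+1.647e+00/-1.105e+00) = 52.431543
iter 2: u=1.102438  f(a)=+7.501e-02  f'(a)=-1.007e+00  a ← 52.431543 − (+7.501e-02/-1.007e+00) = 52.506064
iter 3: u=1.100873  f(a)=+1.721e-04  f'(a)=-1.002e+00  a ← 52.506064 − (+1.721e-04/-1.002e+00) = 52.506235
iter 4: u=1.100869  f(a)=+9.104e-10  f'(a)=-1.002e+00  a ← 52.506235 − (+9.104e-10/-1.002e+00) = 52.506235
iter 5: u=1.100869  f(a)=+2.842e-14  f'(a)=-1.002e+00  a ← 52.506235 − (+2.842e-14/-1.002e+00) = 52.506235
converged: |Δa| < 1e-12 after 5 iterations
sag = a·(cosh(S/(2a)) − 1) = 52.506235·(cosh(1.100869) − 1) = 35.162386
T_max/T_min = cosh(S/(2a)) = 1.669680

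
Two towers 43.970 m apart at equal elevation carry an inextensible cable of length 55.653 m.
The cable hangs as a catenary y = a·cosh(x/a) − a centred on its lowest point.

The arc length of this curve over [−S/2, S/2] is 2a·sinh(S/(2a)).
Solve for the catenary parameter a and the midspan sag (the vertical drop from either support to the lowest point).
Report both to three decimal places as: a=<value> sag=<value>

seed: a₀ = √(S³/(24(L−S))) = √(43.970³/(24·11.683)) = 17.412130
iter 1: u=1.262626  f(a)=+9.674e-01  f'(a)=-1.568e+00  a ← 17.412130 − (+9.674e-01/-1.568e+00) = 18.028934
iter 2: u=1.219429  f(a)=+5.378e-02  f'(a)=-1.398e+00  a ← 18.028934 − (+5.378e-02/-1.398e+00) = 18.067392
iter 3: u=1.216833  f(a)=+1.879e-04  f'(a)=-1.389e+00  a ← 18.067392 − (+1.879e-04/-1.389e+00) = 18.067527
iter 4: u=1.216824  f(a)=+2.310e-09  f'(a)=-1.389e+00  a ← 18.067527 − (+2.310e-09/-1.389e+00) = 18.067527
iter 5: u=1.216824  f(a)=+0.000e+00  f'(a)=-1.389e+00  a ← 18.067527 − (+0.000e+00/-1.389e+00) = 18.067527
converged: |Δa| < 1e-12 after 5 iterations
sag = a·(cosh(S/(2a)) − 1) = 18.067527·(cosh(1.216824) − 1) = 15.110020
T_max/T_min = cosh(S/(2a)) = 1.836308

a=18.068 sag=15.110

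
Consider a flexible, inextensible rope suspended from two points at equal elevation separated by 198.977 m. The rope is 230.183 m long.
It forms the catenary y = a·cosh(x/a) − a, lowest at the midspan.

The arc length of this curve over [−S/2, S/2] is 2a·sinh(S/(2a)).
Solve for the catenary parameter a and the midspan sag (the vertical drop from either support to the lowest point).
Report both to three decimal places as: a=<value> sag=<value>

a=104.891 sag=50.827

seed: a₀ = √(S³/(24(L−S))) = √(198.977³/(24·31.206)) = 102.560386
iter 1: u=0.970048  f(a)=+1.502e+00  f'(a)=-6.678e-01  a ← 102.560386 − (+1.502e+00/-6.678e-01) = 104.809037
iter 2: u=0.949236  f(a)=+5.080e-02  f'(a)=-6.233e-01  a ← 104.809037 − (+5.080e-02/-6.233e-01) = 104.890548
iter 3: u=0.948498  f(a)=+6.267e-05  f'(a)=-6.217e-01  a ← 104.890548 − (+6.267e-05/-6.217e-01) = 104.890649
iter 4: u=0.948497  f(a)=+9.558e-11  f'(a)=-6.217e-01  a ← 104.890649 − (+9.558e-11/-6.217e-01) = 104.890649
iter 5: u=0.948497  f(a)=+2.842e-14  f'(a)=-6.217e-01  a ← 104.890649 − (+2.842e-14/-6.217e-01) = 104.890649
converged: |Δa| < 1e-12 after 5 iterations
sag = a·(cosh(S/(2a)) − 1) = 104.890649·(cosh(0.948497) − 1) = 50.827370
T_max/T_min = cosh(S/(2a)) = 1.484575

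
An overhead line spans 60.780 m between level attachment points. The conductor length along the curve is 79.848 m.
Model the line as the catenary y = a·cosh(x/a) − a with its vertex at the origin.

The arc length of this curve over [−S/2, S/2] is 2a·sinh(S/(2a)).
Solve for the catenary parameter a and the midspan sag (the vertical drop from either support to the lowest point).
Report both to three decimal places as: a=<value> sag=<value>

a=23.126 sag=23.012

seed: a₀ = √(S³/(24(L−S))) = √(60.780³/(24·19.068)) = 22.150465
iter 1: u=1.371980  f(a)=+1.877e+00  f'(a)=-2.068e+00  a ← 22.150465 − (+1.877e+00/-2.068e+00) = 23.058054
iter 2: u=1.317978  f(a)=+1.215e-01  f'(a)=-1.808e+00  a ← 23.058054 − (+1.215e-01/-1.808e+00) = 23.125262
iter 3: u=1.314147  f(a)=+5.875e-04  f'(a)=-1.791e+00  a ← 23.125262 − (+5.875e-04/-1.791e+00) = 23.125590
iter 4: u=1.314129  f(a)=+1.387e-08  f'(a)=-1.791e+00  a ← 23.125590 − (+1.387e-08/-1.791e+00) = 23.125590
iter 5: u=1.314129  f(a)=-1.421e-14  f'(a)=-1.791e+00  a ← 23.125590 − (-1.421e-14/-1.791e+00) = 23.125590
converged: |Δa| < 1e-12 after 5 iterations
sag = a·(cosh(S/(2a)) − 1) = 23.125590·(cosh(1.314129) − 1) = 23.012449
T_max/T_min = cosh(S/(2a)) = 1.995108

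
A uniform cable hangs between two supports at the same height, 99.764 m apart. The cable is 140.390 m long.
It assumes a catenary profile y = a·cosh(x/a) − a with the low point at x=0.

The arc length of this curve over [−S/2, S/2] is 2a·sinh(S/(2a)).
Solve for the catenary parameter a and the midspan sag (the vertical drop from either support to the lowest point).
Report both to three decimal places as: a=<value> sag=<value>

a=33.703 sag=44.164

seed: a₀ = √(S³/(24(L−S))) = √(99.764³/(24·40.626)) = 31.911934
iter 1: u=1.563114  f(a)=+5.262e+00  f'(a)=-3.225e+00  a ← 31.911934 − (+5.262e+00/-3.225e+00) = 33.543500
iter 2: u=1.487084  f(a)=+4.305e-01  f'(a)=-2.717e+00  a ← 33.543500 − (+4.305e-01/-2.717e+00) = 33.701929
iter 3: u=1.480093  f(a)=+3.448e-03  f'(a)=-2.674e+00  a ← 33.701929 − (+3.448e-03/-2.674e+00) = 33.703218
iter 4: u=1.480037  f(a)=+2.252e-07  f'(a)=-2.673e+00  a ← 33.703218 − (+2.252e-07/-2.673e+00) = 33.703218
iter 5: u=1.480037  f(a)=+0.000e+00  f'(a)=-2.673e+00  a ← 33.703218 − (+0.000e+00/-2.673e+00) = 33.703218
converged: |Δa| < 1e-12 after 5 iterations
sag = a·(cosh(S/(2a)) − 1) = 33.703218·(cosh(1.480037) − 1) = 44.163623
T_max/T_min = cosh(S/(2a)) = 2.310368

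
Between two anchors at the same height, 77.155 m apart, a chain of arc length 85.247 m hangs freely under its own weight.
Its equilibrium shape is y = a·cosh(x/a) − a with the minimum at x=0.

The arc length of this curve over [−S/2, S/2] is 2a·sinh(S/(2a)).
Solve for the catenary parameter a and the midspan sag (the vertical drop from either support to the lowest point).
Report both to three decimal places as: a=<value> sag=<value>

a=49.378 sag=15.852

seed: a₀ = √(S³/(24(L−S))) = √(77.155³/(24·8.092)) = 48.630928
iter 1: u=0.793271  f(a)=+2.585e-01  f'(a)=-3.542e-01  a ← 48.630928 − (+2.585e-01/-3.542e-01) = 49.360591
iter 2: u=0.781545  f(a)=+5.932e-03  f'(a)=-3.381e-01  a ← 49.360591 − (+5.932e-03/-3.381e-01) = 49.378135
iter 3: u=0.781267  f(a)=+3.287e-06  f'(a)=-3.377e-01  a ← 49.378135 − (+3.287e-06/-3.377e-01) = 49.378145
iter 4: u=0.781267  f(a)=+1.009e-12  f'(a)=-3.377e-01  a ← 49.378145 − (+1.009e-12/-3.377e-01) = 49.378145
converged: |Δa| < 1e-12 after 4 iterations
sag = a·(cosh(S/(2a)) − 1) = 49.378145·(cosh(0.781267) − 1) = 15.851940
T_max/T_min = cosh(S/(2a)) = 1.321032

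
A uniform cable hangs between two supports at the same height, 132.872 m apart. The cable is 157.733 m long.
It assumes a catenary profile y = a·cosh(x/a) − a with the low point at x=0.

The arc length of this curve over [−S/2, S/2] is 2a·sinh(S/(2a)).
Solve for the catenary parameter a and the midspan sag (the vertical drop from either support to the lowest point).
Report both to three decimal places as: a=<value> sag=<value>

a=64.391 sag=37.423

seed: a₀ = √(S³/(24(L−S))) = √(132.872³/(24·24.861)) = 62.702563
iter 1: u=1.059542  f(a)=+1.433e+00  f'(a)=-8.856e-01  a ← 62.702563 − (+1.433e+00/-8.856e-01) = 64.321006
iter 2: u=1.032882  f(a)=+5.737e-02  f'(a)=-8.160e-01  a ← 64.321006 − (+5.737e-02/-8.160e-01) = 64.391311
iter 3: u=1.031754  f(a)=+1.004e-04  f'(a)=-8.132e-01  a ← 64.391311 − (+1.004e-04/-8.132e-01) = 64.391435
iter 4: u=1.031752  f(a)=+3.087e-10  f'(a)=-8.132e-01  a ← 64.391435 − (+3.087e-10/-8.132e-01) = 64.391435
iter 5: u=1.031752  f(a)=+2.842e-14  f'(a)=-8.132e-01  a ← 64.391435 − (+2.842e-14/-8.132e-01) = 64.391435
converged: |Δa| < 1e-12 after 5 iterations
sag = a·(cosh(S/(2a)) − 1) = 64.391435·(cosh(1.031752) − 1) = 37.423013
T_max/T_min = cosh(S/(2a)) = 1.581180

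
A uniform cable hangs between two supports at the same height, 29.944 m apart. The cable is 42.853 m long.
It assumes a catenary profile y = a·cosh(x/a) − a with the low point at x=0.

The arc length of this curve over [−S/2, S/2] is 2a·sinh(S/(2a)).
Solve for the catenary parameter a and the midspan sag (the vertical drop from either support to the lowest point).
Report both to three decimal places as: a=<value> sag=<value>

seed: a₀ = √(S³/(24(L−S))) = √(29.944³/(24·12.909)) = 9.309209
iter 1: u=1.608300  f(a)=+1.776e+00  f'(a)=-3.560e+00  a ← 9.309209 − (+1.776e+00/-3.560e+00) = 9.808085
iter 2: u=1.526496  f(a)=+1.528e-01  f'(a)=-2.972e+00  a ← 9.808085 − (+1.528e-01/-2.972e+00) = 9.859488
iter 3: u=1.518537  f(a)=+1.365e-03  f'(a)=-2.919e+00  a ← 9.859488 − (+1.365e-03/-2.919e+00) = 9.859955
iter 4: u=1.518465  f(a)=+1.112e-07  f'(a)=-2.919e+00  a ← 9.859955 − (+1.112e-07/-2.919e+00) = 9.859955
iter 5: u=1.518465  f(a)=+0.000e+00  f'(a)=-2.919e+00  a ← 9.859955 − (+0.000e+00/-2.919e+00) = 9.859955
converged: |Δa| < 1e-12 after 5 iterations
sag = a·(cosh(S/(2a)) − 1) = 9.859955·(cosh(1.518465) − 1) = 13.726346
T_max/T_min = cosh(S/(2a)) = 2.392131

a=9.860 sag=13.726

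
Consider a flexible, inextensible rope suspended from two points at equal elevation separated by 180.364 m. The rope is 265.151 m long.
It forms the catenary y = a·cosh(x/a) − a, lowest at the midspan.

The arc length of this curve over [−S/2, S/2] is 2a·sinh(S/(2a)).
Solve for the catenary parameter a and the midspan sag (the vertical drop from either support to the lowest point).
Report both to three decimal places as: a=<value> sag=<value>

a=57.137 sag=87.227

seed: a₀ = √(S³/(24(L−S))) = √(180.364³/(24·84.787)) = 53.697558
iter 1: u=1.679443  f(a)=+1.279e+01  f'(a)=-4.143e+00  a ← 53.697558 − (+1.279e+01/-4.143e+00) = 56.785129
iter 2: u=1.588127  f(a)=+1.186e+00  f'(a)=-3.407e+00  a ← 56.785129 − (+1.186e+00/-3.407e+00) = 57.133286
iter 3: u=1.578449  f(a)=+1.250e-02  f'(a)=-3.336e+00  a ← 57.133286 − (+1.250e-02/-3.336e+00) = 57.137035
iter 4: u=1.578346  f(a)=+1.422e-06  f'(a)=-3.335e+00  a ← 57.137035 − (+1.422e-06/-3.335e+00) = 57.137035
iter 5: u=1.578346  f(a)=+0.000e+00  f'(a)=-3.335e+00  a ← 57.137035 − (+0.000e+00/-3.335e+00) = 57.137035
converged: |Δa| < 1e-12 after 5 iterations
sag = a·(cosh(S/(2a)) − 1) = 57.137035·(cosh(1.578346) − 1) = 87.226755
T_max/T_min = cosh(S/(2a)) = 2.526624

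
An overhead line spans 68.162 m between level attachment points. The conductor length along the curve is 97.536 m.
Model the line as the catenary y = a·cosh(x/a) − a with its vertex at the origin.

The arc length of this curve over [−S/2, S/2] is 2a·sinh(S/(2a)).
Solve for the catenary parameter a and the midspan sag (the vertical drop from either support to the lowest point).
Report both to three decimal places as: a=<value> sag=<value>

a=22.448 sag=31.238

seed: a₀ = √(S³/(24(L−S))) = √(68.162³/(24·29.374)) = 21.194654
iter 1: u=1.608000  f(a)=+4.040e+00  f'(a)=-3.558e+00  a ← 21.194654 − (+4.040e+00/-3.558e+00) = 22.330115
iter 2: u=1.526235  f(a)=+3.474e-01  f'(a)=-2.970e+00  a ← 22.330115 − (+3.474e-01/-2.970e+00) = 22.447065
iter 3: u=1.518283  f(a)=+3.102e-03  f'(a)=-2.917e+00  a ← 22.447065 − (+3.102e-03/-2.917e+00) = 22.448129
iter 4: u=1.518211  f(a)=+2.522e-07  f'(a)=-2.917e+00  a ← 22.448129 − (+2.522e-07/-2.917e+00) = 22.448129
iter 5: u=1.518211  f(a)=+1.421e-14  f'(a)=-2.917e+00  a ← 22.448129 − (+1.421e-14/-2.917e+00) = 22.448129
converged: |Δa| < 1e-12 after 5 iterations
sag = a·(cosh(S/(2a)) − 1) = 22.448129·(cosh(1.518211) − 1) = 31.238334
T_max/T_min = cosh(S/(2a)) = 2.391579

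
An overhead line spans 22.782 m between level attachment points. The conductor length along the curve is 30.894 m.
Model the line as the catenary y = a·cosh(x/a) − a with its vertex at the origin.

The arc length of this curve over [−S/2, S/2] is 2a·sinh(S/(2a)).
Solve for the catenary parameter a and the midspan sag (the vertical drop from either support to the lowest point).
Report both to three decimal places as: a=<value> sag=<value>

a=8.179 sag=9.299

seed: a₀ = √(S³/(24(L−S))) = √(22.782³/(24·8.112)) = 7.793242
iter 1: u=1.461651  f(a)=+9.119e-01  f'(a)=-2.562e+00  a ← 7.793242 − (+9.119e-01/-2.562e+00) = 8.149210
iter 2: u=1.397804  f(a)=+6.620e-02  f'(a)=-2.202e+00  a ← 8.149210 − (+6.620e-02/-2.202e+00) = 8.179272
iter 3: u=1.392667  f(a)=+4.093e-04  f'(a)=-2.175e+00  a ← 8.179272 − (+4.093e-04/-2.175e+00) = 8.179460
iter 4: u=1.392635  f(a)=+1.586e-08  f'(a)=-2.175e+00  a ← 8.179460 − (+1.586e-08/-2.175e+00) = 8.179461
iter 5: u=1.392635  f(a)=+0.000e+00  f'(a)=-2.175e+00  a ← 8.179461 − (+0.000e+00/-2.175e+00) = 8.179461
converged: |Δa| < 1e-12 after 5 iterations
sag = a·(cosh(S/(2a)) − 1) = 8.179461·(cosh(1.392635) − 1) = 9.299481
T_max/T_min = cosh(S/(2a)) = 2.136931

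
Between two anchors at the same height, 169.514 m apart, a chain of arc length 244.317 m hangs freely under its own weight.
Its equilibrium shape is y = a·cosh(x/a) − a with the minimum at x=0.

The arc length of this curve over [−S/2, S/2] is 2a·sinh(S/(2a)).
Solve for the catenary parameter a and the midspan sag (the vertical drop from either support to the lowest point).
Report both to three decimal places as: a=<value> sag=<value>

a=55.237 sag=78.829

seed: a₀ = √(S³/(24(L−S))) = √(169.514³/(24·74.803)) = 52.088665
iter 1: u=1.627168  f(a)=+1.055e+01  f'(a)=-3.708e+00  a ← 52.088665 − (+1.055e+01/-3.708e+00) = 54.933894
iter 2: u=1.542891  f(a)=+9.261e-01  f'(a)=-3.083e+00  a ← 54.933894 − (+9.261e-01/-3.083e+00) = 55.234269
iter 3: u=1.534500  f(a)=+8.653e-03  f'(a)=-3.026e+00  a ← 55.234269 − (+8.653e-03/-3.026e+00) = 55.237129
iter 4: u=1.534421  f(a)=+7.711e-07  f'(a)=-3.025e+00  a ← 55.237129 − (+7.711e-07/-3.025e+00) = 55.237129
iter 5: u=1.534421  f(a)=+2.842e-14  f'(a)=-3.025e+00  a ← 55.237129 − (+2.842e-14/-3.025e+00) = 55.237129
converged: |Δa| < 1e-12 after 5 iterations
sag = a·(cosh(S/(2a)) − 1) = 55.237129·(cosh(1.534421) − 1) = 78.829420
T_max/T_min = cosh(S/(2a)) = 2.427109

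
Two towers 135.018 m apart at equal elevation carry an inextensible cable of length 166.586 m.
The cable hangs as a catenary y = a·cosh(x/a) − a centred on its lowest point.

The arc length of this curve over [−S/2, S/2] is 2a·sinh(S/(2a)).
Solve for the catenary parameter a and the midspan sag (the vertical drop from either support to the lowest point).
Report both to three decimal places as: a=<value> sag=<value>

seed: a₀ = √(S³/(24(L−S))) = √(135.018³/(24·31.568)) = 56.997834
iter 1: u=1.184413  f(a)=+2.290e+00  f'(a)=-1.271e+00  a ← 56.997834 − (+2.290e+00/-1.271e+00) = 58.799188
iter 2: u=1.148128  f(a)=+1.130e-01  f'(a)=-1.148e+00  a ← 58.799188 − (+1.130e-01/-1.148e+00) = 58.897608
iter 3: u=1.146210  f(a)=+3.071e-04  f'(a)=-1.142e+00  a ← 58.897608 − (+3.071e-04/-1.142e+00) = 58.897877
iter 4: u=1.146204  f(a)=+2.280e-09  f'(a)=-1.142e+00  a ← 58.897877 − (+2.280e-09/-1.142e+00) = 58.897877
iter 5: u=1.146204  f(a)=+0.000e+00  f'(a)=-1.142e+00  a ← 58.897877 − (+0.000e+00/-1.142e+00) = 58.897877
converged: |Δa| < 1e-12 after 5 iterations
sag = a·(cosh(S/(2a)) − 1) = 58.897877·(cosh(1.146204) − 1) = 43.115278
T_max/T_min = cosh(S/(2a)) = 1.732035

a=58.898 sag=43.115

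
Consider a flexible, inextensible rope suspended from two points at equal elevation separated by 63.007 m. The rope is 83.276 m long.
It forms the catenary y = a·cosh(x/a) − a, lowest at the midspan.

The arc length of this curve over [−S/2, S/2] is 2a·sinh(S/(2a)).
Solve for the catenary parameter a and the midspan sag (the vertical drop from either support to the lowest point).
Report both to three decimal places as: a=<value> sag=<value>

a=23.698 sag=24.212

seed: a₀ = √(S³/(24(L−S))) = √(63.007³/(24·20.269)) = 22.675737
iter 1: u=1.389304  f(a)=+2.048e+00  f'(a)=-2.157e+00  a ← 22.675737 − (+2.048e+00/-2.157e+00) = 23.625230
iter 2: u=1.333468  f(a)=+1.357e-01  f'(a)=-1.880e+00  a ← 23.625230 − (+1.357e-01/-1.880e+00) = 23.697396
iter 3: u=1.329408  f(a)=+6.888e-04  f'(a)=-1.861e+00  a ← 23.697396 − (+6.888e-04/-1.861e+00) = 23.697766
iter 4: u=1.329387  f(a)=+1.795e-08  f'(a)=-1.861e+00  a ← 23.697766 − (+1.795e-08/-1.861e+00) = 23.697766
iter 5: u=1.329387  f(a)=+0.000e+00  f'(a)=-1.861e+00  a ← 23.697766 − (+0.000e+00/-1.861e+00) = 23.697766
converged: |Δa| < 1e-12 after 5 iterations
sag = a·(cosh(S/(2a)) − 1) = 23.697766·(cosh(1.329387) − 1) = 24.211598
T_max/T_min = cosh(S/(2a)) = 2.021683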